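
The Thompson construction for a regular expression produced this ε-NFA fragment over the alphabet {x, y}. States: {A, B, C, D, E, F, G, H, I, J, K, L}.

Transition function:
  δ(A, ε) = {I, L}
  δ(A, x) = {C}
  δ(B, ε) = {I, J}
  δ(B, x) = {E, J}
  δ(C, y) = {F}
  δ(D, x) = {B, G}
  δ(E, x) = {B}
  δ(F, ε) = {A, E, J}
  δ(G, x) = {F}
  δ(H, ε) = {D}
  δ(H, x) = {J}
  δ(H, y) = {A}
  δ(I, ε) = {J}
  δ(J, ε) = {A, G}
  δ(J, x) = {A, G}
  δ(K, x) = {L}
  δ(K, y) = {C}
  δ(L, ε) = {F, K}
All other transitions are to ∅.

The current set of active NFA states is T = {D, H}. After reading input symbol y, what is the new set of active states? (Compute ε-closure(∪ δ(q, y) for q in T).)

{A, E, F, G, I, J, K, L}

H on y → {A}.
No y-transition from D.
Union after reading y: {A}.
Now take the ε-closure:
From A via ε: add I, L.
From I via ε: add J.
From L via ε: add F, K.
From F via ε: add E.
From J via ε: add G.
No new states can be added; the closed set is {A, E, F, G, I, J, K, L}.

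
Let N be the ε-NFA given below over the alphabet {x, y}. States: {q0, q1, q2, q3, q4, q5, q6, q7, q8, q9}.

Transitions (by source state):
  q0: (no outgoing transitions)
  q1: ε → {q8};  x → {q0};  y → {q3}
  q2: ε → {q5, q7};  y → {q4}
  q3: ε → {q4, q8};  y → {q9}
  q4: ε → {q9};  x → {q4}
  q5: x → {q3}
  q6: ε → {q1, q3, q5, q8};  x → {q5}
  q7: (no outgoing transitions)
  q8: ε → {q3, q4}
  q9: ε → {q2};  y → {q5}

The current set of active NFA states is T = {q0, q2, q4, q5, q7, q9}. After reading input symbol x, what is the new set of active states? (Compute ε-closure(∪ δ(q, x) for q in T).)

{q2, q3, q4, q5, q7, q8, q9}

q4 on x → {q4}.
q5 on x → {q3}.
No x-transition from q0, q2, q7, q9.
Union after reading x: {q3, q4}.
Now take the ε-closure:
From q3 via ε: add q8.
From q4 via ε: add q9.
From q9 via ε: add q2.
From q2 via ε: add q5, q7.
No new states can be added; the closed set is {q2, q3, q4, q5, q7, q8, q9}.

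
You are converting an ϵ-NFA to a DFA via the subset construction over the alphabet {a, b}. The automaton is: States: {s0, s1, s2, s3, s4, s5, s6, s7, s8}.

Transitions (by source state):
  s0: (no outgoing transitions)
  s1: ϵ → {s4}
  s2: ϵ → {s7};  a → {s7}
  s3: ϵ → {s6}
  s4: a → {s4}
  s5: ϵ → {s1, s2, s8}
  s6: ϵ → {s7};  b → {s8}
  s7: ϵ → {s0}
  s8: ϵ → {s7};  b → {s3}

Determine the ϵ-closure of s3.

Start with {s3}.
From s3 via ϵ: add s6.
From s6 via ϵ: add s7.
From s7 via ϵ: add s0.
No new states can be added; the closed set is {s0, s3, s6, s7}.

{s0, s3, s6, s7}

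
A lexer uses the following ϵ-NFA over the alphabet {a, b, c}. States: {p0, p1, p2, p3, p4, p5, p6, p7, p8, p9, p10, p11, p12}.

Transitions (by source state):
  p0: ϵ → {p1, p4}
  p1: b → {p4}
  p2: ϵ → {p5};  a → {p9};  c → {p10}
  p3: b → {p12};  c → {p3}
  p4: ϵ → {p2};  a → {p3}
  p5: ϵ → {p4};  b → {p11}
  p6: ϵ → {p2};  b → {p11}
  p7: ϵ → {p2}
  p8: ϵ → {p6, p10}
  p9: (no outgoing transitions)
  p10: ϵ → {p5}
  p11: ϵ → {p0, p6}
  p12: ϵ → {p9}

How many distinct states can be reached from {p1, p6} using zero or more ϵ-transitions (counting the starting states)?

Start with {p1, p6}.
From p6 via ϵ: add p2.
From p2 via ϵ: add p5.
From p5 via ϵ: add p4.
ϵ-closure = {p1, p2, p4, p5, p6}, which has 5 states.

5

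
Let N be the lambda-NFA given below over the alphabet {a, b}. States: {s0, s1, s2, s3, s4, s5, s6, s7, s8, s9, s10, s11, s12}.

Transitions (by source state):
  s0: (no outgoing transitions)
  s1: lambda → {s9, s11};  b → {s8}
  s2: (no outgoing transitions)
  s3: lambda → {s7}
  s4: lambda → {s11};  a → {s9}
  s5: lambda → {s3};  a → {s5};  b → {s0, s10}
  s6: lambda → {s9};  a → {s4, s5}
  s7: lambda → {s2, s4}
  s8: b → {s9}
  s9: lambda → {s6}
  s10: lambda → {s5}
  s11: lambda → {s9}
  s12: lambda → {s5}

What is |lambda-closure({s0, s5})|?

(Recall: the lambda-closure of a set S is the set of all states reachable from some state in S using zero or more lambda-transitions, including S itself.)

9

Start with {s0, s5}.
From s5 via lambda: add s3.
From s3 via lambda: add s7.
From s7 via lambda: add s2, s4.
From s4 via lambda: add s11.
From s11 via lambda: add s9.
From s9 via lambda: add s6.
lambda-closure = {s0, s2, s3, s4, s5, s6, s7, s9, s11}, which has 9 states.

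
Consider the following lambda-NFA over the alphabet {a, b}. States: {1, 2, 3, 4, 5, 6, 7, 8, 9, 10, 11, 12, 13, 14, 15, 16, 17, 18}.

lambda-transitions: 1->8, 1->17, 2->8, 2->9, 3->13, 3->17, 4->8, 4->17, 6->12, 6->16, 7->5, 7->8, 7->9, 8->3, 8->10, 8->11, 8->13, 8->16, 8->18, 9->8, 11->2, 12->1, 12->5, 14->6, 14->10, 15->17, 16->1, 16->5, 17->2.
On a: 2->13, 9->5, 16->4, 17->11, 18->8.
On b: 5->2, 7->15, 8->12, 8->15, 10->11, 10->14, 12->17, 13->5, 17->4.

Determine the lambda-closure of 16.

Start with {16}.
From 16 via lambda: add 1, 5.
From 1 via lambda: add 8, 17.
From 8 via lambda: add 3, 10, 11, 13, 18.
From 17 via lambda: add 2.
From 2 via lambda: add 9.
No new states can be added; the closed set is {1, 2, 3, 5, 8, 9, 10, 11, 13, 16, 17, 18}.

{1, 2, 3, 5, 8, 9, 10, 11, 13, 16, 17, 18}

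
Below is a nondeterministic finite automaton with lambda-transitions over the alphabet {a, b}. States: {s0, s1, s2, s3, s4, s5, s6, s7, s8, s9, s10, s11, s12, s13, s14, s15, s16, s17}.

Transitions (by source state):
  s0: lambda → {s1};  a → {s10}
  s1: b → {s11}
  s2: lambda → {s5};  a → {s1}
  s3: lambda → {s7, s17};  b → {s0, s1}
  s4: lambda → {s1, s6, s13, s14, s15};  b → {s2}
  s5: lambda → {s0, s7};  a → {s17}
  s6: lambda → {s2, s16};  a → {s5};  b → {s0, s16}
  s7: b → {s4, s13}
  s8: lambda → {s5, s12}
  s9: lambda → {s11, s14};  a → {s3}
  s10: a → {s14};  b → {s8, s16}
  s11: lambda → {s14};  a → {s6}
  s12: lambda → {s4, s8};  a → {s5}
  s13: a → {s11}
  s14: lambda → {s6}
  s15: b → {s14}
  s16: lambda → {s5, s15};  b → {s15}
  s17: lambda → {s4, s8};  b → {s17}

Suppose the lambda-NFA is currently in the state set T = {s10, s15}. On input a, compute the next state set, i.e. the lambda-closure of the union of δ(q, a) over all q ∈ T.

{s0, s1, s2, s5, s6, s7, s14, s15, s16}

s10 on a → {s14}.
No a-transition from s15.
Union after reading a: {s14}.
Now take the lambda-closure:
From s14 via lambda: add s6.
From s6 via lambda: add s2, s16.
From s2 via lambda: add s5.
From s16 via lambda: add s15.
From s5 via lambda: add s0, s7.
From s0 via lambda: add s1.
No new states can be added; the closed set is {s0, s1, s2, s5, s6, s7, s14, s15, s16}.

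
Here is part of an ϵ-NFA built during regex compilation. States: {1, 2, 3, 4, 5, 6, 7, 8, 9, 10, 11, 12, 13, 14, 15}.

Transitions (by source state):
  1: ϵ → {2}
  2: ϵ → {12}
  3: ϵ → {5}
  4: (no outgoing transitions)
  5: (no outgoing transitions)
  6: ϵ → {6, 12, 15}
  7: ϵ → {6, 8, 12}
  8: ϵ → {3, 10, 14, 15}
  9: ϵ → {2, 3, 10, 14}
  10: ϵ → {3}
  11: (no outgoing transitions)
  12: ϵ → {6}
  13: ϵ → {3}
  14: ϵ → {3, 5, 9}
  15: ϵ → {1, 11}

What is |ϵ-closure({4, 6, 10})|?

10

Start with {4, 6, 10}.
From 6 via ϵ: add 12, 15.
From 10 via ϵ: add 3.
From 3 via ϵ: add 5.
From 15 via ϵ: add 1, 11.
From 1 via ϵ: add 2.
ϵ-closure = {1, 2, 3, 4, 5, 6, 10, 11, 12, 15}, which has 10 states.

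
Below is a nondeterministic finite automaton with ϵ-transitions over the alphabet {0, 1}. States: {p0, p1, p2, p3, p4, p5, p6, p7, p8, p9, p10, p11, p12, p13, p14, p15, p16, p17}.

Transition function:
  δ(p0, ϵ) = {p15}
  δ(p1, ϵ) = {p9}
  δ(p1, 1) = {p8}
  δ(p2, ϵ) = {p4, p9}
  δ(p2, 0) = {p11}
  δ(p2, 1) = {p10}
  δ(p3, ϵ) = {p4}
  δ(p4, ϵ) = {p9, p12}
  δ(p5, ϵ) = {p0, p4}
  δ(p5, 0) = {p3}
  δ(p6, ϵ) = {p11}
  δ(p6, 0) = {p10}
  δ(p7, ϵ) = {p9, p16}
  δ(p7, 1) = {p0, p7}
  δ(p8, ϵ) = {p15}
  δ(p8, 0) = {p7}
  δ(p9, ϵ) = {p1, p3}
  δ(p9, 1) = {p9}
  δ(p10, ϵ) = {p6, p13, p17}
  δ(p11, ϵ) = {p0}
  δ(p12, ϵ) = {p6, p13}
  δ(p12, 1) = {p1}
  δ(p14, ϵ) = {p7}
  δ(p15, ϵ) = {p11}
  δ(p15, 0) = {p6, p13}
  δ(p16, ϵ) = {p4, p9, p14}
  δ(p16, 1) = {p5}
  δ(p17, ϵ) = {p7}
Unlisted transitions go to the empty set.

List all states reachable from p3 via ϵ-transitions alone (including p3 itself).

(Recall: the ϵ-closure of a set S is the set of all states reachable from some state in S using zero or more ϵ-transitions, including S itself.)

{p0, p1, p3, p4, p6, p9, p11, p12, p13, p15}

Start with {p3}.
From p3 via ϵ: add p4.
From p4 via ϵ: add p9, p12.
From p9 via ϵ: add p1.
From p12 via ϵ: add p6, p13.
From p6 via ϵ: add p11.
From p11 via ϵ: add p0.
From p0 via ϵ: add p15.
No new states can be added; the closed set is {p0, p1, p3, p4, p6, p9, p11, p12, p13, p15}.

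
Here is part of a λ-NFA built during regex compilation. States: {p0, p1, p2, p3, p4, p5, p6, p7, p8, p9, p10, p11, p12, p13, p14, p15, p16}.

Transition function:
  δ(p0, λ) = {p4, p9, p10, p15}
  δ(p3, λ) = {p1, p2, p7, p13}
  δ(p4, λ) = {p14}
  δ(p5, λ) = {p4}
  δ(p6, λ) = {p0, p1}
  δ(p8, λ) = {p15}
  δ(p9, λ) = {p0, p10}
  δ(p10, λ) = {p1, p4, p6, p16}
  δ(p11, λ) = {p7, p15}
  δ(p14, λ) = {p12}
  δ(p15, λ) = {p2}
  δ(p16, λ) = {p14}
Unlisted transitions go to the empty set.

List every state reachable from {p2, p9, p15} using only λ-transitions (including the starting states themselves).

{p0, p1, p2, p4, p6, p9, p10, p12, p14, p15, p16}

Start with {p2, p9, p15}.
From p9 via λ: add p0, p10.
From p0 via λ: add p4.
From p10 via λ: add p1, p6, p16.
From p4 via λ: add p14.
From p14 via λ: add p12.
No new states can be added; the closed set is {p0, p1, p2, p4, p6, p9, p10, p12, p14, p15, p16}.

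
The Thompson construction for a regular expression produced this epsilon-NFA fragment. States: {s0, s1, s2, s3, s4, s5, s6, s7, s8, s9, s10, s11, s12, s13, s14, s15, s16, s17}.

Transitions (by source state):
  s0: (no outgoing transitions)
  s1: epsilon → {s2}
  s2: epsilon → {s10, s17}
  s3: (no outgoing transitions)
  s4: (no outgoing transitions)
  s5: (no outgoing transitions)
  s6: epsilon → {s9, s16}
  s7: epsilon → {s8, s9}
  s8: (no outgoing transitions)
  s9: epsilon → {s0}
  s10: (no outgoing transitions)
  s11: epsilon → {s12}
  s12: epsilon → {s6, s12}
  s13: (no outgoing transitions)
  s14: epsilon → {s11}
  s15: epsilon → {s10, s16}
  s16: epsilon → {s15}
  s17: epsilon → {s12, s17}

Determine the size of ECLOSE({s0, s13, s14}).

10

Start with {s0, s13, s14}.
From s14 via epsilon: add s11.
From s11 via epsilon: add s12.
From s12 via epsilon: add s6.
From s6 via epsilon: add s9, s16.
From s16 via epsilon: add s15.
From s15 via epsilon: add s10.
epsilon-closure = {s0, s6, s9, s10, s11, s12, s13, s14, s15, s16}, which has 10 states.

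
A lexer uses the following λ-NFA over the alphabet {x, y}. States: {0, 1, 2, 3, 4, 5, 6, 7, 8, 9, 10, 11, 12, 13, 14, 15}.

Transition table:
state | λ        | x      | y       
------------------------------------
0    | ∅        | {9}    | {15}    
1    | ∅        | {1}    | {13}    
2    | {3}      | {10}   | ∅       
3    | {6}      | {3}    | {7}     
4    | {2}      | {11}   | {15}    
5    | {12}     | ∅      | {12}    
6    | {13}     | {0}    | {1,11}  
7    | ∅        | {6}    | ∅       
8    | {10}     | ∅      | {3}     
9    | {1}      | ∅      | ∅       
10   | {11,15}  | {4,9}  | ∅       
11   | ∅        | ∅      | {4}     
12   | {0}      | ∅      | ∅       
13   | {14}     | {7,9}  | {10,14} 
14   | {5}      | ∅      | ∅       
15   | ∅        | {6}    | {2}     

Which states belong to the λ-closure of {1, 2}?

{0, 1, 2, 3, 5, 6, 12, 13, 14}

Start with {1, 2}.
From 2 via λ: add 3.
From 3 via λ: add 6.
From 6 via λ: add 13.
From 13 via λ: add 14.
From 14 via λ: add 5.
From 5 via λ: add 12.
From 12 via λ: add 0.
No new states can be added; the closed set is {0, 1, 2, 3, 5, 6, 12, 13, 14}.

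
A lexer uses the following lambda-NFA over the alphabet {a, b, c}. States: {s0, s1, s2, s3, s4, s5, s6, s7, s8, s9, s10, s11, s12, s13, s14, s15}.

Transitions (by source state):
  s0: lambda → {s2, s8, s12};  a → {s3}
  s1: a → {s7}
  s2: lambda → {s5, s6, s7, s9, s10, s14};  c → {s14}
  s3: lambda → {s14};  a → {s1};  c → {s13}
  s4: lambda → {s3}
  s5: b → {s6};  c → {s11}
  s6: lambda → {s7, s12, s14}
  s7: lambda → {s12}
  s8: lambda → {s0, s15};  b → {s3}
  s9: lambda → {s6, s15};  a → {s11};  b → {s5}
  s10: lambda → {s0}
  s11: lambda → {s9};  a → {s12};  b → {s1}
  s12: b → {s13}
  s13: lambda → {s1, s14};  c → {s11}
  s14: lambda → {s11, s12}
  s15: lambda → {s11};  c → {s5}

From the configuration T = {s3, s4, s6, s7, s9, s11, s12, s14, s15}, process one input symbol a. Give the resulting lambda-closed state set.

s3 on a → {s1}.
s9 on a → {s11}.
s11 on a → {s12}.
No a-transition from s4, s6, s7, s12, s14, s15.
Union after reading a: {s1, s11, s12}.
Now take the lambda-closure:
From s11 via lambda: add s9.
From s9 via lambda: add s6, s15.
From s6 via lambda: add s7, s14.
No new states can be added; the closed set is {s1, s6, s7, s9, s11, s12, s14, s15}.

{s1, s6, s7, s9, s11, s12, s14, s15}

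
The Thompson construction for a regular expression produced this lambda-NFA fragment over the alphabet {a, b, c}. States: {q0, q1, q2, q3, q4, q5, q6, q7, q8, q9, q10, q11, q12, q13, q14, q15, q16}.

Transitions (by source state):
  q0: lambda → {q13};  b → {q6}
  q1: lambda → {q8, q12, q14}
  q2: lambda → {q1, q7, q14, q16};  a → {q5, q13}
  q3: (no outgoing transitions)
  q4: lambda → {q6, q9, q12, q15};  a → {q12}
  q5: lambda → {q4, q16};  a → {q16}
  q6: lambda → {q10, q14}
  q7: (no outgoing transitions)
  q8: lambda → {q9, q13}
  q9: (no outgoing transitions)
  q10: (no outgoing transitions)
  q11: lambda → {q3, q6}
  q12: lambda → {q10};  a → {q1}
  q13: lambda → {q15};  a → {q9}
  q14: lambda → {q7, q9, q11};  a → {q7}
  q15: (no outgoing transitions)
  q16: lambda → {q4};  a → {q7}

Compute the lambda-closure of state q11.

Start with {q11}.
From q11 via lambda: add q3, q6.
From q6 via lambda: add q10, q14.
From q14 via lambda: add q7, q9.
No new states can be added; the closed set is {q3, q6, q7, q9, q10, q11, q14}.

{q3, q6, q7, q9, q10, q11, q14}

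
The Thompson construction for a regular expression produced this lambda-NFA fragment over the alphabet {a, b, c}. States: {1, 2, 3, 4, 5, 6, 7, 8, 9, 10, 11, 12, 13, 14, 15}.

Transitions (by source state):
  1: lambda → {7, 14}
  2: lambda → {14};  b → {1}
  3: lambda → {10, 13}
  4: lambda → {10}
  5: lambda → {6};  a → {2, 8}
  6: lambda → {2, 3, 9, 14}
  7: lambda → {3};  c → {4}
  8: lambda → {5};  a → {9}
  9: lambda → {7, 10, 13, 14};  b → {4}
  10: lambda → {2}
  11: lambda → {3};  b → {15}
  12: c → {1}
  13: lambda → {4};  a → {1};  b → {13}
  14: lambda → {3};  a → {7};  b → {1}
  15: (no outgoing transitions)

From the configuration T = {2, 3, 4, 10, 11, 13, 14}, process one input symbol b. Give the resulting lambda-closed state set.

{1, 2, 3, 4, 7, 10, 13, 14, 15}

2 on b → {1}.
11 on b → {15}.
13 on b → {13}.
14 on b → {1}.
No b-transition from 3, 4, 10.
Union after reading b: {1, 13, 15}.
Now take the lambda-closure:
From 1 via lambda: add 7, 14.
From 13 via lambda: add 4.
From 4 via lambda: add 10.
From 7 via lambda: add 3.
From 10 via lambda: add 2.
No new states can be added; the closed set is {1, 2, 3, 4, 7, 10, 13, 14, 15}.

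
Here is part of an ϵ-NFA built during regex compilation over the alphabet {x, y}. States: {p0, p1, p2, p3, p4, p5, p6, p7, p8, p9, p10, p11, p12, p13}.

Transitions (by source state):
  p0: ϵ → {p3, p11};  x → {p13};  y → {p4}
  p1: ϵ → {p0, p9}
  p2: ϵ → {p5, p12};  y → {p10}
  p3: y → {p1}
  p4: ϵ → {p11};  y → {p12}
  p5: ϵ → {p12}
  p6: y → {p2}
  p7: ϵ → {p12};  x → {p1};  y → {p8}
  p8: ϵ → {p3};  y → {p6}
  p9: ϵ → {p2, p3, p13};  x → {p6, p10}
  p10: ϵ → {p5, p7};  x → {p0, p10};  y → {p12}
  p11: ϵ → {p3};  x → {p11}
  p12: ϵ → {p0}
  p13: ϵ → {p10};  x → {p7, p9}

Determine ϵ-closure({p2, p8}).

Start with {p2, p8}.
From p2 via ϵ: add p5, p12.
From p8 via ϵ: add p3.
From p12 via ϵ: add p0.
From p0 via ϵ: add p11.
No new states can be added; the closed set is {p0, p2, p3, p5, p8, p11, p12}.

{p0, p2, p3, p5, p8, p11, p12}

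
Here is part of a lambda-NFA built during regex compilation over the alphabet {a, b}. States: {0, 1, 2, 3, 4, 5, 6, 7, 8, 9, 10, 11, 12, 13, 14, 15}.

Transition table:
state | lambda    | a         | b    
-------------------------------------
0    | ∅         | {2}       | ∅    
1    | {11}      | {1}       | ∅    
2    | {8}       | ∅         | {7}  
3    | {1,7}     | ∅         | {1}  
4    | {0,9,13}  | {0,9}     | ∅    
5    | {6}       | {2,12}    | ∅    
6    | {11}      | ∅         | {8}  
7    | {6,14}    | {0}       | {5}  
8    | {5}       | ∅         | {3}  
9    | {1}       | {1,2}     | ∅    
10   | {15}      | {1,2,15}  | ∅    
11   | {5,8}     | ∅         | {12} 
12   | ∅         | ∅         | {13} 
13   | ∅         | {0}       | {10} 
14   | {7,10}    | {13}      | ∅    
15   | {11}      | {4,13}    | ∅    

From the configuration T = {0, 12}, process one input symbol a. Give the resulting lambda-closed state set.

{2, 5, 6, 8, 11}

0 on a → {2}.
No a-transition from 12.
Union after reading a: {2}.
Now take the lambda-closure:
From 2 via lambda: add 8.
From 8 via lambda: add 5.
From 5 via lambda: add 6.
From 6 via lambda: add 11.
No new states can be added; the closed set is {2, 5, 6, 8, 11}.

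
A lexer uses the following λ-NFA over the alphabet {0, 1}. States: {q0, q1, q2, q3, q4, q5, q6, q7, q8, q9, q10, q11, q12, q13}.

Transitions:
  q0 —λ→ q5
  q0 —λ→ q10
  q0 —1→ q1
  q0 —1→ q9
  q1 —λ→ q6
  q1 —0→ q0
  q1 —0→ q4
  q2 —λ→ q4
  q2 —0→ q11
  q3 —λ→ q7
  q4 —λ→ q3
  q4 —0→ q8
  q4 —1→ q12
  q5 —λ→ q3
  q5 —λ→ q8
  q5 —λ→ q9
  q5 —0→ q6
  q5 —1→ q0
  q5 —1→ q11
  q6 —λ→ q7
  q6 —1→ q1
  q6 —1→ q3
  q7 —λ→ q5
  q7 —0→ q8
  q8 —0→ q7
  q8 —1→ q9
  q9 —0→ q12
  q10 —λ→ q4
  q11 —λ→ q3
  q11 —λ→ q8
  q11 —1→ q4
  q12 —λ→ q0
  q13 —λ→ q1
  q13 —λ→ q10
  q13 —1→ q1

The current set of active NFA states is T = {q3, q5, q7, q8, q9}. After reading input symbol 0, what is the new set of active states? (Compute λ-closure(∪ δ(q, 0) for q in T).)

q5 on 0 → {q6}.
q7 on 0 → {q8}.
q8 on 0 → {q7}.
q9 on 0 → {q12}.
No 0-transition from q3.
Union after reading 0: {q6, q7, q8, q12}.
Now take the λ-closure:
From q7 via λ: add q5.
From q12 via λ: add q0.
From q0 via λ: add q10.
From q5 via λ: add q3, q9.
From q10 via λ: add q4.
No new states can be added; the closed set is {q0, q3, q4, q5, q6, q7, q8, q9, q10, q12}.

{q0, q3, q4, q5, q6, q7, q8, q9, q10, q12}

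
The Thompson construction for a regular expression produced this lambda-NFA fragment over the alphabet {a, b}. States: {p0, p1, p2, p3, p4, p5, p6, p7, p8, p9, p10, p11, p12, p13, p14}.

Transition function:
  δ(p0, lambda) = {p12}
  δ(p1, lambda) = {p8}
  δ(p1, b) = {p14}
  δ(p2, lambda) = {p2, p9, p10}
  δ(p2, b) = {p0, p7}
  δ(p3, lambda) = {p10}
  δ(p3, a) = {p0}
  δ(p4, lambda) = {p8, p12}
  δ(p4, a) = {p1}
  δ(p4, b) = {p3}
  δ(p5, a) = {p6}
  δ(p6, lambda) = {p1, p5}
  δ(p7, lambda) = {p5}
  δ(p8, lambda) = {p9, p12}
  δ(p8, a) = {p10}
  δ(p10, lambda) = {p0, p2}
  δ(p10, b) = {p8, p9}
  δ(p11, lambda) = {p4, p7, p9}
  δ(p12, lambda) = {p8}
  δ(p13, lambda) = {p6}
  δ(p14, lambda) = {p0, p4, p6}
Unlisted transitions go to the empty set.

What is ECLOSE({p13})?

Start with {p13}.
From p13 via lambda: add p6.
From p6 via lambda: add p1, p5.
From p1 via lambda: add p8.
From p8 via lambda: add p9, p12.
No new states can be added; the closed set is {p1, p5, p6, p8, p9, p12, p13}.

{p1, p5, p6, p8, p9, p12, p13}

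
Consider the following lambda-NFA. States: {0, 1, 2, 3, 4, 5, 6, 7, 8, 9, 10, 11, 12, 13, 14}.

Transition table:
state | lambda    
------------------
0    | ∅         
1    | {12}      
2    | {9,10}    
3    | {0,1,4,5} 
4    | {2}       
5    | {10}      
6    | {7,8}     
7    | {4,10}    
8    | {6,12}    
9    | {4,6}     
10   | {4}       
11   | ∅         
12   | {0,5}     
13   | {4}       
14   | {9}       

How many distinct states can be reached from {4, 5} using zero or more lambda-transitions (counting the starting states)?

Start with {4, 5}.
From 4 via lambda: add 2.
From 5 via lambda: add 10.
From 2 via lambda: add 9.
From 9 via lambda: add 6.
From 6 via lambda: add 7, 8.
From 8 via lambda: add 12.
From 12 via lambda: add 0.
lambda-closure = {0, 2, 4, 5, 6, 7, 8, 9, 10, 12}, which has 10 states.

10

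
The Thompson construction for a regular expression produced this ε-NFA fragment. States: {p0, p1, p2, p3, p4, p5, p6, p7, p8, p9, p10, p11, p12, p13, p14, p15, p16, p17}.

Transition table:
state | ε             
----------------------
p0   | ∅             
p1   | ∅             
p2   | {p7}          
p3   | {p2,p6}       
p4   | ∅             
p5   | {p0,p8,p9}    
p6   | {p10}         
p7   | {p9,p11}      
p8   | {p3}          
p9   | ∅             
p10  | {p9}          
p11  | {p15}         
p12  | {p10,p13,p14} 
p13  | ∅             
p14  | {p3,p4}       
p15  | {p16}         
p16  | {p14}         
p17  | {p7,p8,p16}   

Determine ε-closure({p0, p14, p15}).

{p0, p2, p3, p4, p6, p7, p9, p10, p11, p14, p15, p16}

Start with {p0, p14, p15}.
From p14 via ε: add p3, p4.
From p15 via ε: add p16.
From p3 via ε: add p2, p6.
From p2 via ε: add p7.
From p6 via ε: add p10.
From p7 via ε: add p9, p11.
No new states can be added; the closed set is {p0, p2, p3, p4, p6, p7, p9, p10, p11, p14, p15, p16}.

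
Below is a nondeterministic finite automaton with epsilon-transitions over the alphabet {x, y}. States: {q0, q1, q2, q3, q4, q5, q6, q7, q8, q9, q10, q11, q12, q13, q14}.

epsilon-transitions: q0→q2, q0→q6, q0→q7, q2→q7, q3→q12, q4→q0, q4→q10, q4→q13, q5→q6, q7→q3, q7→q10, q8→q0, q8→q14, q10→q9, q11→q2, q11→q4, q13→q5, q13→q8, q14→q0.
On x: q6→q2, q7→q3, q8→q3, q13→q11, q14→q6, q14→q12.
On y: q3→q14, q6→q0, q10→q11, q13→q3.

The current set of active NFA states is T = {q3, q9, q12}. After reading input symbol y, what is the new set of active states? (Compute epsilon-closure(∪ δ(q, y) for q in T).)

{q0, q2, q3, q6, q7, q9, q10, q12, q14}

q3 on y → {q14}.
No y-transition from q9, q12.
Union after reading y: {q14}.
Now take the epsilon-closure:
From q14 via epsilon: add q0.
From q0 via epsilon: add q2, q6, q7.
From q7 via epsilon: add q3, q10.
From q3 via epsilon: add q12.
From q10 via epsilon: add q9.
No new states can be added; the closed set is {q0, q2, q3, q6, q7, q9, q10, q12, q14}.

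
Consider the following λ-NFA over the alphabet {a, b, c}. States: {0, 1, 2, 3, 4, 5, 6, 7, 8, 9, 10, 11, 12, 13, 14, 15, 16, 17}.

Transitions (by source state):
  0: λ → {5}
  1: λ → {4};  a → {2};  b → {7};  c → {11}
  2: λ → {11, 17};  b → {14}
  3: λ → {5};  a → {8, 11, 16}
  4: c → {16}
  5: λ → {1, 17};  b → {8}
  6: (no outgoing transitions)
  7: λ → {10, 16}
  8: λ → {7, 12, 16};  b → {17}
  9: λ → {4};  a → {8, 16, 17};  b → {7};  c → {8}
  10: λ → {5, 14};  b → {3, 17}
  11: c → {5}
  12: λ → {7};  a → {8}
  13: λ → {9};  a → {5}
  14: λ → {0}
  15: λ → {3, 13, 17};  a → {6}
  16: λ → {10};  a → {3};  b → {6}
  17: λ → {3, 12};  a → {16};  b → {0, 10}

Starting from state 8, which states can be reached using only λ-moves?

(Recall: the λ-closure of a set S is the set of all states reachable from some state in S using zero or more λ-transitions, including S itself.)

Start with {8}.
From 8 via λ: add 7, 12, 16.
From 7 via λ: add 10.
From 10 via λ: add 5, 14.
From 5 via λ: add 1, 17.
From 14 via λ: add 0.
From 1 via λ: add 4.
From 17 via λ: add 3.
No new states can be added; the closed set is {0, 1, 3, 4, 5, 7, 8, 10, 12, 14, 16, 17}.

{0, 1, 3, 4, 5, 7, 8, 10, 12, 14, 16, 17}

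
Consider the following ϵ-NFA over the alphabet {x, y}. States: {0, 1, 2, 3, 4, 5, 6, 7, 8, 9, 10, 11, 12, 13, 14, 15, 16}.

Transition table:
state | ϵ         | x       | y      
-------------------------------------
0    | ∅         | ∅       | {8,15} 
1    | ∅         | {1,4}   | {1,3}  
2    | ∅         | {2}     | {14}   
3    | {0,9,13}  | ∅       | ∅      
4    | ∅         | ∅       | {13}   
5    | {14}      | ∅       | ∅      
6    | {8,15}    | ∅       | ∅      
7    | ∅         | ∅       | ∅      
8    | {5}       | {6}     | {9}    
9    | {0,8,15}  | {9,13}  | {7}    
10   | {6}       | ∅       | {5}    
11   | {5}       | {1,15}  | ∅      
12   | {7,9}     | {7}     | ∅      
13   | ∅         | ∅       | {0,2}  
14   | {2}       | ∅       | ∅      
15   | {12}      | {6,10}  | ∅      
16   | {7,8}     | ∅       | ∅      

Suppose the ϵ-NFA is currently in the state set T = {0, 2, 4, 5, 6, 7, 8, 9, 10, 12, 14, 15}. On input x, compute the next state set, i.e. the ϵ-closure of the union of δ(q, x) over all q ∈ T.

{0, 2, 5, 6, 7, 8, 9, 10, 12, 13, 14, 15}

2 on x → {2}.
8 on x → {6}.
9 on x → {9, 13}.
12 on x → {7}.
15 on x → {6, 10}.
No x-transition from 0, 4, 5, 6, 7, 10, 14.
Union after reading x: {2, 6, 7, 9, 10, 13}.
Now take the ϵ-closure:
From 6 via ϵ: add 8, 15.
From 9 via ϵ: add 0.
From 8 via ϵ: add 5.
From 15 via ϵ: add 12.
From 5 via ϵ: add 14.
No new states can be added; the closed set is {0, 2, 5, 6, 7, 8, 9, 10, 12, 13, 14, 15}.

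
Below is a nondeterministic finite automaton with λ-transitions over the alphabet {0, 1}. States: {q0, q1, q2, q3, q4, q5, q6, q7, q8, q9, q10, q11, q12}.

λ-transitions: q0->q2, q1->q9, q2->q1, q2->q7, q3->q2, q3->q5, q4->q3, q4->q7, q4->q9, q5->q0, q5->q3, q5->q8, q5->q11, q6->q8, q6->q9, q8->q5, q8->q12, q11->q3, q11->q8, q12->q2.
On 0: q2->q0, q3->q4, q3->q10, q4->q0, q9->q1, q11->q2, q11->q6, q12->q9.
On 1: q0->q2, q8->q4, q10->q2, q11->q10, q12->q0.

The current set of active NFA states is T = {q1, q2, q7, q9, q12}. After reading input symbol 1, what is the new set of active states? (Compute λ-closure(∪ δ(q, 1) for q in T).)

q12 on 1 → {q0}.
No 1-transition from q1, q2, q7, q9.
Union after reading 1: {q0}.
Now take the λ-closure:
From q0 via λ: add q2.
From q2 via λ: add q1, q7.
From q1 via λ: add q9.
No new states can be added; the closed set is {q0, q1, q2, q7, q9}.

{q0, q1, q2, q7, q9}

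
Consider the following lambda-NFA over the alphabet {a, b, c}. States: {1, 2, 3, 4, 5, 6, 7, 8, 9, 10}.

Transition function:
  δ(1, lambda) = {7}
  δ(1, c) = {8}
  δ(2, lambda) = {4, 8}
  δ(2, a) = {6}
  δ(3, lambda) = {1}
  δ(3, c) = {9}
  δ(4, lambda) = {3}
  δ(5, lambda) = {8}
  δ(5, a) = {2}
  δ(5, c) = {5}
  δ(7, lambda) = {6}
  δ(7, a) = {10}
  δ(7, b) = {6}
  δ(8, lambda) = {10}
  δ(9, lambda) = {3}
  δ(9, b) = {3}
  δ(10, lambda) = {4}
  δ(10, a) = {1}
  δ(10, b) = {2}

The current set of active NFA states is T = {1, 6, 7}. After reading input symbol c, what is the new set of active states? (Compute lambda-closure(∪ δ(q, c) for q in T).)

1 on c → {8}.
No c-transition from 6, 7.
Union after reading c: {8}.
Now take the lambda-closure:
From 8 via lambda: add 10.
From 10 via lambda: add 4.
From 4 via lambda: add 3.
From 3 via lambda: add 1.
From 1 via lambda: add 7.
From 7 via lambda: add 6.
No new states can be added; the closed set is {1, 3, 4, 6, 7, 8, 10}.

{1, 3, 4, 6, 7, 8, 10}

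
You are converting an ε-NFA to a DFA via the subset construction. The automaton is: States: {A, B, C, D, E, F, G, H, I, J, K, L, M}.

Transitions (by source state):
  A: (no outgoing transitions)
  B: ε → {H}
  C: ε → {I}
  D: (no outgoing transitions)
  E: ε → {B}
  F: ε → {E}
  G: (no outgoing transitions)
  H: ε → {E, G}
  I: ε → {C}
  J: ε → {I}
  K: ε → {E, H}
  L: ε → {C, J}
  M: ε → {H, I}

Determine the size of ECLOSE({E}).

4

Start with {E}.
From E via ε: add B.
From B via ε: add H.
From H via ε: add G.
ε-closure = {B, E, G, H}, which has 4 states.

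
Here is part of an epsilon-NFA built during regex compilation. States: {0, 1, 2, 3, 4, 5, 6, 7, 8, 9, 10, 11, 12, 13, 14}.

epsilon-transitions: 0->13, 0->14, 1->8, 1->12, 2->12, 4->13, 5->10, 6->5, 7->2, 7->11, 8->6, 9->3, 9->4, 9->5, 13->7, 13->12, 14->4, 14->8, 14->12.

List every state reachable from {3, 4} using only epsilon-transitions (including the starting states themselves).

{2, 3, 4, 7, 11, 12, 13}

Start with {3, 4}.
From 4 via epsilon: add 13.
From 13 via epsilon: add 7, 12.
From 7 via epsilon: add 2, 11.
No new states can be added; the closed set is {2, 3, 4, 7, 11, 12, 13}.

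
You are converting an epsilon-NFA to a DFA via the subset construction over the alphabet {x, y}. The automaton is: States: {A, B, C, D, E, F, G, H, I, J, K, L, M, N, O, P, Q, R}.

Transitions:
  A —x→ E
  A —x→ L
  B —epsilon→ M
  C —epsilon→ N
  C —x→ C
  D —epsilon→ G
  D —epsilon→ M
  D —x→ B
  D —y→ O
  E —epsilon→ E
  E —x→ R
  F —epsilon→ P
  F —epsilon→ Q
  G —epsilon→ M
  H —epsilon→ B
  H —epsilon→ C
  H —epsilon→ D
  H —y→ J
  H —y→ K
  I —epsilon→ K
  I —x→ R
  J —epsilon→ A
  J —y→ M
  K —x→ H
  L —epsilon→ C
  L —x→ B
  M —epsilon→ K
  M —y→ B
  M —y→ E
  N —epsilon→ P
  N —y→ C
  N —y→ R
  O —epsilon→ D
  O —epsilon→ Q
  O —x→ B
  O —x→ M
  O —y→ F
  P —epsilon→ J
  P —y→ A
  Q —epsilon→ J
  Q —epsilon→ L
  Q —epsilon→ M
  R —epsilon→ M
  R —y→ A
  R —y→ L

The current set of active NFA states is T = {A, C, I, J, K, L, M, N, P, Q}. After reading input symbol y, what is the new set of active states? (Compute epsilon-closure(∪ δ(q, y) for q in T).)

{A, B, C, E, J, K, M, N, P, R}

J on y → {M}.
M on y → {B, E}.
N on y → {C, R}.
P on y → {A}.
No y-transition from A, C, I, K, L, Q.
Union after reading y: {A, B, C, E, M, R}.
Now take the epsilon-closure:
From C via epsilon: add N.
From M via epsilon: add K.
From N via epsilon: add P.
From P via epsilon: add J.
No new states can be added; the closed set is {A, B, C, E, J, K, M, N, P, R}.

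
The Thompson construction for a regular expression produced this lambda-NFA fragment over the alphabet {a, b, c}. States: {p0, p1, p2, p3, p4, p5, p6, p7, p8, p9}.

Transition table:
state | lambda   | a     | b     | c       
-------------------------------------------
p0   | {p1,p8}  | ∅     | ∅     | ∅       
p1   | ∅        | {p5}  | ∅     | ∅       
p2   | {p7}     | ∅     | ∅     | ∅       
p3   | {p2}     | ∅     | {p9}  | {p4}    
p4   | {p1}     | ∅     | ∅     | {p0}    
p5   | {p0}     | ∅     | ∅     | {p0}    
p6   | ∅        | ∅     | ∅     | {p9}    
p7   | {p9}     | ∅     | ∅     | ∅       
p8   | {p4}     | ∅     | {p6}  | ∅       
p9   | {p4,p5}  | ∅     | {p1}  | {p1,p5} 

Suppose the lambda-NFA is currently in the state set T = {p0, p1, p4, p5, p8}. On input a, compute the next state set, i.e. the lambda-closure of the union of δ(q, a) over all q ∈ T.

p1 on a → {p5}.
No a-transition from p0, p4, p5, p8.
Union after reading a: {p5}.
Now take the lambda-closure:
From p5 via lambda: add p0.
From p0 via lambda: add p1, p8.
From p8 via lambda: add p4.
No new states can be added; the closed set is {p0, p1, p4, p5, p8}.

{p0, p1, p4, p5, p8}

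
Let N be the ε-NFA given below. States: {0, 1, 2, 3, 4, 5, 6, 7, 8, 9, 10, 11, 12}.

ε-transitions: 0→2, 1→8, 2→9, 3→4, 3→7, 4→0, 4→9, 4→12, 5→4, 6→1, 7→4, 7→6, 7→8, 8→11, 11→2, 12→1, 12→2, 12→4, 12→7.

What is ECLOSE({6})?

Start with {6}.
From 6 via ε: add 1.
From 1 via ε: add 8.
From 8 via ε: add 11.
From 11 via ε: add 2.
From 2 via ε: add 9.
No new states can be added; the closed set is {1, 2, 6, 8, 9, 11}.

{1, 2, 6, 8, 9, 11}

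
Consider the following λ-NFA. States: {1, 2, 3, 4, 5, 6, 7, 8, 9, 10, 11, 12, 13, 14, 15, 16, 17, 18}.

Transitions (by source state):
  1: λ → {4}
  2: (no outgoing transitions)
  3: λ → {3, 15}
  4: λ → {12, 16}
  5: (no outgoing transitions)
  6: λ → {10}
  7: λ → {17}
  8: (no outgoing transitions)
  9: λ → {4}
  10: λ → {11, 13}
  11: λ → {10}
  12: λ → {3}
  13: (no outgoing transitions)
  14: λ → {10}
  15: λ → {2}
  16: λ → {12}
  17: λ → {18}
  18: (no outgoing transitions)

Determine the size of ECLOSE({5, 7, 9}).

Start with {5, 7, 9}.
From 7 via λ: add 17.
From 9 via λ: add 4.
From 4 via λ: add 12, 16.
From 17 via λ: add 18.
From 12 via λ: add 3.
From 3 via λ: add 15.
From 15 via λ: add 2.
λ-closure = {2, 3, 4, 5, 7, 9, 12, 15, 16, 17, 18}, which has 11 states.

11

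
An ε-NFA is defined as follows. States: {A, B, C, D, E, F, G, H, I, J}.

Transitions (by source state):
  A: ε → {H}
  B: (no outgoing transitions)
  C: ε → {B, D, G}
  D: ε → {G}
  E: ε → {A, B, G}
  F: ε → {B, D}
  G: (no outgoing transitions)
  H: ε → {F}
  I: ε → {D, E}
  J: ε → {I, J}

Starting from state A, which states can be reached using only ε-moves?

Start with {A}.
From A via ε: add H.
From H via ε: add F.
From F via ε: add B, D.
From D via ε: add G.
No new states can be added; the closed set is {A, B, D, F, G, H}.

{A, B, D, F, G, H}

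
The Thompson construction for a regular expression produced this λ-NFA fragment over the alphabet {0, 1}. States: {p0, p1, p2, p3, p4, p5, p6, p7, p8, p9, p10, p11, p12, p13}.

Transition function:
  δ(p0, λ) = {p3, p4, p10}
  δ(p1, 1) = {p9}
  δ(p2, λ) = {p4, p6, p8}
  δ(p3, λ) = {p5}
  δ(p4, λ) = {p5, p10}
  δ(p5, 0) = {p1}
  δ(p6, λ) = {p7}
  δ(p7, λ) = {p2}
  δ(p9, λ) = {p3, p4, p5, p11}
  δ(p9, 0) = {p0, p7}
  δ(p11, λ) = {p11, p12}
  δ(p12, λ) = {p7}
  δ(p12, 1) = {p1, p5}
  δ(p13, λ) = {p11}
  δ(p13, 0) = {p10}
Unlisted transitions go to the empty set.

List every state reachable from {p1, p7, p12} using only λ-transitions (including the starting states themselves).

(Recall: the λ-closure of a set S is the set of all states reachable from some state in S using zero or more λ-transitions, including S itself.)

{p1, p2, p4, p5, p6, p7, p8, p10, p12}

Start with {p1, p7, p12}.
From p7 via λ: add p2.
From p2 via λ: add p4, p6, p8.
From p4 via λ: add p5, p10.
No new states can be added; the closed set is {p1, p2, p4, p5, p6, p7, p8, p10, p12}.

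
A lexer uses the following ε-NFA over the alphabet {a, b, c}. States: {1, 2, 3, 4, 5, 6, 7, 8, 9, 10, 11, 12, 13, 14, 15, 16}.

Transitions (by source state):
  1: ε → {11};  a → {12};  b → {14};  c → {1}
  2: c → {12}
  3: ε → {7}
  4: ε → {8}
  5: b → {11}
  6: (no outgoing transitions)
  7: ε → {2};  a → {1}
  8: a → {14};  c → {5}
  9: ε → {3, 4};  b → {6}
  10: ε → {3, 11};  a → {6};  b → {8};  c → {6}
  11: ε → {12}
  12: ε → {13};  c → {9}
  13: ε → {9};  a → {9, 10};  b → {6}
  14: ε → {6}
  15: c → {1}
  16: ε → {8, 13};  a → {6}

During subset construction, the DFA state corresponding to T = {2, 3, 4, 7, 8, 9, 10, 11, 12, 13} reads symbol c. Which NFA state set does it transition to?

{2, 3, 4, 5, 6, 7, 8, 9, 12, 13}

2 on c → {12}.
8 on c → {5}.
10 on c → {6}.
12 on c → {9}.
No c-transition from 3, 4, 7, 9, 11, 13.
Union after reading c: {5, 6, 9, 12}.
Now take the ε-closure:
From 9 via ε: add 3, 4.
From 12 via ε: add 13.
From 3 via ε: add 7.
From 4 via ε: add 8.
From 7 via ε: add 2.
No new states can be added; the closed set is {2, 3, 4, 5, 6, 7, 8, 9, 12, 13}.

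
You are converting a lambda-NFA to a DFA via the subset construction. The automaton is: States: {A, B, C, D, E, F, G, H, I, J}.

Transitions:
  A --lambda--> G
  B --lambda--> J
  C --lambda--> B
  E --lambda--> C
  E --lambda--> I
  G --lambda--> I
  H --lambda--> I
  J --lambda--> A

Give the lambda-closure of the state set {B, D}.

Start with {B, D}.
From B via lambda: add J.
From J via lambda: add A.
From A via lambda: add G.
From G via lambda: add I.
No new states can be added; the closed set is {A, B, D, G, I, J}.

{A, B, D, G, I, J}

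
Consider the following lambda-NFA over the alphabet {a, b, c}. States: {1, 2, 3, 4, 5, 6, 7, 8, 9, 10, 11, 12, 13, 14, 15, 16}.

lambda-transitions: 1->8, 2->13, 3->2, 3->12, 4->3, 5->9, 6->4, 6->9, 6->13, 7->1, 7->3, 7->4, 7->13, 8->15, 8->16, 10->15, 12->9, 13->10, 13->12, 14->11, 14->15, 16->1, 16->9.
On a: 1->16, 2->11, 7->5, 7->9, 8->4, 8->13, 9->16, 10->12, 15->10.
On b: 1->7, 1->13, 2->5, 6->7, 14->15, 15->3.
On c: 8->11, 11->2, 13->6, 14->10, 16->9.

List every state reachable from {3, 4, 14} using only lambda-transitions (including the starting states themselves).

{2, 3, 4, 9, 10, 11, 12, 13, 14, 15}

Start with {3, 4, 14}.
From 3 via lambda: add 2, 12.
From 14 via lambda: add 11, 15.
From 2 via lambda: add 13.
From 12 via lambda: add 9.
From 13 via lambda: add 10.
No new states can be added; the closed set is {2, 3, 4, 9, 10, 11, 12, 13, 14, 15}.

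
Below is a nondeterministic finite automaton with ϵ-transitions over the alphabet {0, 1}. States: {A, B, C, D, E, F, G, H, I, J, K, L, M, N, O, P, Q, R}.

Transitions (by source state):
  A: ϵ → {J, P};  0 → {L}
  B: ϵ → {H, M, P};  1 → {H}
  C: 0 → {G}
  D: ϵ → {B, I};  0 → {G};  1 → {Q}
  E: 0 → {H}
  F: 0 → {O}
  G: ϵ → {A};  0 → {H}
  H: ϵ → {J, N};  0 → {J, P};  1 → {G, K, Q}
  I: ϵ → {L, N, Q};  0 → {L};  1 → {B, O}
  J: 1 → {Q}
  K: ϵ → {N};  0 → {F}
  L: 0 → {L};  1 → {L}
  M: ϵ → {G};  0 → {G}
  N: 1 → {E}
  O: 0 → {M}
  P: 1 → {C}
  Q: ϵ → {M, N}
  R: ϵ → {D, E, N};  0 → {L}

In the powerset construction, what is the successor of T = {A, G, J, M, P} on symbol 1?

{A, C, G, J, M, N, P, Q}

J on 1 → {Q}.
P on 1 → {C}.
No 1-transition from A, G, M.
Union after reading 1: {C, Q}.
Now take the ϵ-closure:
From Q via ϵ: add M, N.
From M via ϵ: add G.
From G via ϵ: add A.
From A via ϵ: add J, P.
No new states can be added; the closed set is {A, C, G, J, M, N, P, Q}.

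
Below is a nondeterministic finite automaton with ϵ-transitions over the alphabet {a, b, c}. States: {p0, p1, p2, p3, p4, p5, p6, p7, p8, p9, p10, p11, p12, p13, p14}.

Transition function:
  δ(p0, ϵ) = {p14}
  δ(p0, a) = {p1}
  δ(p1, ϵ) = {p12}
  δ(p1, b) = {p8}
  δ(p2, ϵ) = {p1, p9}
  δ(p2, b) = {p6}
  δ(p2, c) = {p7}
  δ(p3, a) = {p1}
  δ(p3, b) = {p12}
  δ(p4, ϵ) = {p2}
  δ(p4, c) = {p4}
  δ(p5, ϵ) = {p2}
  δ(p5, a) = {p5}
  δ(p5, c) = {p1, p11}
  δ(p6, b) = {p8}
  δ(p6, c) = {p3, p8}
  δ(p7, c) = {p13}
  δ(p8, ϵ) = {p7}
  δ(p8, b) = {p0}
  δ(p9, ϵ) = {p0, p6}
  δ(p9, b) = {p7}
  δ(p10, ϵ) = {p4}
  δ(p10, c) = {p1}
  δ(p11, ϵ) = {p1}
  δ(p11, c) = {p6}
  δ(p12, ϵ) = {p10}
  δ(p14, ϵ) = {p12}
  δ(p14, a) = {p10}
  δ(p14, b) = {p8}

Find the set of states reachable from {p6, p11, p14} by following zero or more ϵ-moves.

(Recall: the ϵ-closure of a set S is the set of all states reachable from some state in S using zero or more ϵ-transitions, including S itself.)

{p0, p1, p2, p4, p6, p9, p10, p11, p12, p14}

Start with {p6, p11, p14}.
From p11 via ϵ: add p1.
From p14 via ϵ: add p12.
From p12 via ϵ: add p10.
From p10 via ϵ: add p4.
From p4 via ϵ: add p2.
From p2 via ϵ: add p9.
From p9 via ϵ: add p0.
No new states can be added; the closed set is {p0, p1, p2, p4, p6, p9, p10, p11, p12, p14}.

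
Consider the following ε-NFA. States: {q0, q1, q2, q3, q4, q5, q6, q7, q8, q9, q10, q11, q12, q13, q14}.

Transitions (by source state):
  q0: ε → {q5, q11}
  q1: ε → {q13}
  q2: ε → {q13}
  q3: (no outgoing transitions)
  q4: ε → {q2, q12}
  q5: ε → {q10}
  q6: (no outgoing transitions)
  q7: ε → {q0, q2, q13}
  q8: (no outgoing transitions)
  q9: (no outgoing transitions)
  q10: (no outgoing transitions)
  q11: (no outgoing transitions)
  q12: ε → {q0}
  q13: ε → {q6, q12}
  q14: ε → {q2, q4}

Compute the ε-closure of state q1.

{q0, q1, q5, q6, q10, q11, q12, q13}

Start with {q1}.
From q1 via ε: add q13.
From q13 via ε: add q6, q12.
From q12 via ε: add q0.
From q0 via ε: add q5, q11.
From q5 via ε: add q10.
No new states can be added; the closed set is {q0, q1, q5, q6, q10, q11, q12, q13}.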